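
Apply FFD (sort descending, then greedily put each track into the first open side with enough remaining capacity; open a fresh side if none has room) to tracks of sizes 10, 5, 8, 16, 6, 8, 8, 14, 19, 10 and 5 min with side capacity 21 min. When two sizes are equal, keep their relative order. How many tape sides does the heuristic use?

Sorted descending: 19, 16, 14, 10, 10, 8, 8, 8, 6, 5, 5.
  19 → side 1 (new)  [load 19/21]
  16 → side 2 (new)  [load 16/21]
  14 → side 3 (new)  [load 14/21]
  10 → side 4 (new)  [load 10/21]
  10 → side 4  [load 20/21]
  8 → side 5 (new)  [load 8/21]
  8 → side 5  [load 16/21]
  8 → side 6 (new)  [load 8/21]
  6 → side 3  [load 20/21]
  5 → side 2  [load 21/21]
  5 → side 5  [load 21/21]
6 tape sides opened.

6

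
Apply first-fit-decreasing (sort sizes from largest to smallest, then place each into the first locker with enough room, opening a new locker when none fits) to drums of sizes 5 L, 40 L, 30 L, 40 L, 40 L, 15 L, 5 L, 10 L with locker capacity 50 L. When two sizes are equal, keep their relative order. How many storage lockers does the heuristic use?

Sorted descending: 40, 40, 40, 30, 15, 10, 5, 5.
  40 → locker 1 (new)  [load 40/50]
  40 → locker 2 (new)  [load 40/50]
  40 → locker 3 (new)  [load 40/50]
  30 → locker 4 (new)  [load 30/50]
  15 → locker 4  [load 45/50]
  10 → locker 1  [load 50/50]
  5 → locker 2  [load 45/50]
  5 → locker 2  [load 50/50]
4 storage lockers opened.

4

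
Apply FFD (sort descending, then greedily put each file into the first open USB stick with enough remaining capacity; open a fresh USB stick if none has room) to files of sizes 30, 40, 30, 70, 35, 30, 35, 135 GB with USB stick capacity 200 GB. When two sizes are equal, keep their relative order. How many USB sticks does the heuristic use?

Sorted descending: 135, 70, 40, 35, 35, 30, 30, 30.
  135 → USB stick 1 (new)  [load 135/200]
  70 → USB stick 2 (new)  [load 70/200]
  40 → USB stick 1  [load 175/200]
  35 → USB stick 2  [load 105/200]
  35 → USB stick 2  [load 140/200]
  30 → USB stick 2  [load 170/200]
  30 → USB stick 2  [load 200/200]
  30 → USB stick 3 (new)  [load 30/200]
3 USB sticks opened.

3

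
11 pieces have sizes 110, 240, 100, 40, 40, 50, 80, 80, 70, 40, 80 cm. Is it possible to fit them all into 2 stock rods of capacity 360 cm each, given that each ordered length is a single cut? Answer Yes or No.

Total = 930 cm; ⌈930/360⌉ = 3.
At least 3 stock rods are required, but only 2 are allowed.

No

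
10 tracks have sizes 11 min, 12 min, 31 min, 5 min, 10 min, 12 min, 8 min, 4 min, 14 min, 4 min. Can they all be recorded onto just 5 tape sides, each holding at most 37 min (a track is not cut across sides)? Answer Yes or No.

Yes

A valid assignment using 4 tape sides:
  side 1: 31 + 5 = 36
  side 2: 14 + 12 + 11 = 37
  side 3: 12 + 10 + 8 + 4 = 34
  side 4: 4 = 4
That uses only 4 ≤ 5, so 5 tape sides are enough.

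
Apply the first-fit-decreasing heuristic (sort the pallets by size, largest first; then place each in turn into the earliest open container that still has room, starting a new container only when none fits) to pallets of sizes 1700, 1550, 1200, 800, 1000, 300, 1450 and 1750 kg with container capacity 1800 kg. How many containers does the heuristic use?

6

Sorted descending: 1750, 1700, 1550, 1450, 1200, 1000, 800, 300.
  1750 → container 1 (new)  [load 1750/1800]
  1700 → container 2 (new)  [load 1700/1800]
  1550 → container 3 (new)  [load 1550/1800]
  1450 → container 4 (new)  [load 1450/1800]
  1200 → container 5 (new)  [load 1200/1800]
  1000 → container 6 (new)  [load 1000/1800]
  800 → container 6  [load 1800/1800]
  300 → container 4  [load 1750/1800]
6 containers opened.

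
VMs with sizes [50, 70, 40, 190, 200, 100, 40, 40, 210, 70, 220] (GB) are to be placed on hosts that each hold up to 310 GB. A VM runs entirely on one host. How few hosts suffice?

4

Total = 220 + 210 + 200 + 190 + 100 + 70 + 70 + 50 + 40 + 40 + 40 = 1230 GB.
Lower bound: ⌈1230/310⌉ = 4 hosts.
A packing using 4 hosts:
  host 1: 220 + 50 + 40 = 310
  host 2: 210 + 100 = 310
  host 3: 200 + 70 + 40 = 310
  host 4: 190 + 70 + 40 = 300
This matches the lower bound, so 4 is optimal.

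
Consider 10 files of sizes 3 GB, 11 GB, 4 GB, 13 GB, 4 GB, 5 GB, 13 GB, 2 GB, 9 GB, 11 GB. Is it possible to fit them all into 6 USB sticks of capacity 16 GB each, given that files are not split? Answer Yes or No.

A valid assignment using 5 USB sticks:
  USB stick 1: 13 + 3 = 16
  USB stick 2: 13 + 2 = 15
  USB stick 3: 11 + 5 = 16
  USB stick 4: 11 + 4 = 15
  USB stick 5: 9 + 4 = 13
That uses only 5 ≤ 6, so 6 USB sticks are enough.

Yes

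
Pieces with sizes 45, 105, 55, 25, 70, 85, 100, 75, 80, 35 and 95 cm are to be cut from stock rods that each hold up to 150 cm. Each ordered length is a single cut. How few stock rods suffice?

6

Total = 105 + 100 + 95 + 85 + 80 + 75 + 70 + 55 + 45 + 35 + 25 = 770 cm.
Lower bound: ⌈770/150⌉ = 6 stock rods.
A packing using 6 stock rods:
  stock rod 1: 105 + 45 = 150
  stock rod 2: 100 + 35 = 135
  stock rod 3: 95 + 55 = 150
  stock rod 4: 85 + 25 = 110
  stock rod 5: 80 + 70 = 150
  stock rod 6: 75 = 75
This matches the lower bound, so 6 is optimal.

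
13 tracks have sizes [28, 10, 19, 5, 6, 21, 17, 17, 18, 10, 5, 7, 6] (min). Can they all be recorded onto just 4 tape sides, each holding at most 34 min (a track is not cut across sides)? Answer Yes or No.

Total = 169 min; ⌈169/34⌉ = 5.
At least 5 tape sides are required, but only 4 are allowed.

No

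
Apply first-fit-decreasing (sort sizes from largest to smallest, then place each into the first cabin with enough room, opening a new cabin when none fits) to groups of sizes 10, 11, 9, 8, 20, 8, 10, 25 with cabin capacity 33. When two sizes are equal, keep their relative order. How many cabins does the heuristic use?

Sorted descending: 25, 20, 11, 10, 10, 9, 8, 8.
  25 → cabin 1 (new)  [load 25/33]
  20 → cabin 2 (new)  [load 20/33]
  11 → cabin 2  [load 31/33]
  10 → cabin 3 (new)  [load 10/33]
  10 → cabin 3  [load 20/33]
  9 → cabin 3  [load 29/33]
  8 → cabin 1  [load 33/33]
  8 → cabin 4 (new)  [load 8/33]
4 cabins opened.

4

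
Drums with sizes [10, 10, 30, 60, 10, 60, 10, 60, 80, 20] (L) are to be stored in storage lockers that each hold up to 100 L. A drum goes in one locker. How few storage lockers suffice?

4

Total = 80 + 60 + 60 + 60 + 30 + 20 + 10 + 10 + 10 + 10 = 350 L.
Lower bound: ⌈350/100⌉ = 4 storage lockers.
A packing using 4 storage lockers:
  locker 1: 80 + 20 = 100
  locker 2: 60 + 30 + 10 = 100
  locker 3: 60 + 10 + 10 + 10 = 90
  locker 4: 60 = 60
This matches the lower bound, so 4 is optimal.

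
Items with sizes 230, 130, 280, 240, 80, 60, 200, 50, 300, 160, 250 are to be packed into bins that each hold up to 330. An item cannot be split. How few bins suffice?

7

Total = 300 + 280 + 250 + 240 + 230 + 200 + 160 + 130 + 80 + 60 + 50 = 1980.
Lower bound: ⌈1980/330⌉ = 6 bins.
A packing using 7 bins:
  bin 1: 300 = 300
  bin 2: 280 + 50 = 330
  bin 3: 250 + 80 = 330
  bin 4: 240 + 60 = 300
  bin 5: 230 = 230
  bin 6: 200 + 130 = 330
  bin 7: 160 = 160
No arrangement into 6 bins stays within capacity, so 7 is optimal.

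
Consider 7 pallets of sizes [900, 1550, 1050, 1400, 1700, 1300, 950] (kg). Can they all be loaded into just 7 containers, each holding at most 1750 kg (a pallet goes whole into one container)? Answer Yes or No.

A valid assignment using 7 containers:
  container 1: 1700 = 1700
  container 2: 1550 = 1550
  container 3: 1400 = 1400
  container 4: 1300 = 1300
  container 5: 1050 = 1050
  container 6: 950 = 950
  container 7: 900 = 900
Every load is within 1750 kg, so 7 containers suffice.

Yes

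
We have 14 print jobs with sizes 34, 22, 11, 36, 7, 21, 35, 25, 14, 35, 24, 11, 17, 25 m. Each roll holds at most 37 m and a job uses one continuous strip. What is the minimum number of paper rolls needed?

10

Total = 36 + 35 + 35 + 34 + 25 + 25 + 24 + 22 + 21 + 17 + 14 + 11 + 11 + 7 = 317 m.
Lower bound: ⌈317/37⌉ = 9 paper rolls.
A packing using 10 paper rolls:
  roll 1: 36 = 36
  roll 2: 35 = 35
  roll 3: 35 = 35
  roll 4: 34 = 34
  roll 5: 25 + 11 = 36
  roll 6: 25 + 11 = 36
  roll 7: 24 + 7 = 31
  roll 8: 22 + 14 = 36
  roll 9: 21 = 21
  roll 10: 17 = 17
No arrangement into 9 paper rolls stays within capacity, so 10 is optimal.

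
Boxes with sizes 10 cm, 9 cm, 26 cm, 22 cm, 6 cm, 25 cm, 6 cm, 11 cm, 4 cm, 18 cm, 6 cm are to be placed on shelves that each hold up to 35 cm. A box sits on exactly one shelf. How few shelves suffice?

5

Total = 26 + 25 + 22 + 18 + 11 + 10 + 9 + 6 + 6 + 6 + 4 = 143 cm.
Lower bound: ⌈143/35⌉ = 5 shelves.
A packing using 5 shelves:
  shelf 1: 26 + 9 = 35
  shelf 2: 25 + 10 = 35
  shelf 3: 22 + 11 = 33
  shelf 4: 18 + 6 + 6 + 4 = 34
  shelf 5: 6 = 6
This matches the lower bound, so 5 is optimal.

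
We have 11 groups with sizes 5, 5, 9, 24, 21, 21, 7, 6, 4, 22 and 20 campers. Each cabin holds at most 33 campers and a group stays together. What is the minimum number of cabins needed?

5

Total = 24 + 22 + 21 + 21 + 20 + 9 + 7 + 6 + 5 + 5 + 4 = 144 campers.
Lower bound: ⌈144/33⌉ = 5 cabins.
A packing using 5 cabins:
  cabin 1: 24 + 9 = 33
  cabin 2: 22 + 7 + 4 = 33
  cabin 3: 21 + 6 + 5 = 32
  cabin 4: 21 + 5 = 26
  cabin 5: 20 = 20
This matches the lower bound, so 5 is optimal.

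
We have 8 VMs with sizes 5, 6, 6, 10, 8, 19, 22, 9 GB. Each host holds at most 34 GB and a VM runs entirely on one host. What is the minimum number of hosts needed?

3

Total = 22 + 19 + 10 + 9 + 8 + 6 + 6 + 5 = 85 GB.
Lower bound: ⌈85/34⌉ = 3 hosts.
A packing using 3 hosts:
  host 1: 22 + 10 = 32
  host 2: 19 + 9 + 6 = 34
  host 3: 8 + 6 + 5 = 19
This matches the lower bound, so 3 is optimal.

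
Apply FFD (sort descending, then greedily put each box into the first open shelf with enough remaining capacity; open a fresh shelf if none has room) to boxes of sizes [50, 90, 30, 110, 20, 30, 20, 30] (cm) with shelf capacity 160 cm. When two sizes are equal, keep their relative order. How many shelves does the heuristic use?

3

Sorted descending: 110, 90, 50, 30, 30, 30, 20, 20.
  110 → shelf 1 (new)  [load 110/160]
  90 → shelf 2 (new)  [load 90/160]
  50 → shelf 1  [load 160/160]
  30 → shelf 2  [load 120/160]
  30 → shelf 2  [load 150/160]
  30 → shelf 3 (new)  [load 30/160]
  20 → shelf 3  [load 50/160]
  20 → shelf 3  [load 70/160]
3 shelves opened.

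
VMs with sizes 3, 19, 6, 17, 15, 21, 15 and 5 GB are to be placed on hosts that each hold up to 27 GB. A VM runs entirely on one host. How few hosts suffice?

5

Total = 21 + 19 + 17 + 15 + 15 + 6 + 5 + 3 = 101 GB.
Lower bound: ⌈101/27⌉ = 4 hosts.
Also, 5 VMs each exceed 27/2 GB, and no two of those can share a host, so at least 5 hosts are needed.
A packing using 5 hosts:
  host 1: 21 + 6 = 27
  host 2: 19 + 5 + 3 = 27
  host 3: 17 = 17
  host 4: 15 = 15
  host 5: 15 = 15
This matches the lower bound, so 5 is optimal.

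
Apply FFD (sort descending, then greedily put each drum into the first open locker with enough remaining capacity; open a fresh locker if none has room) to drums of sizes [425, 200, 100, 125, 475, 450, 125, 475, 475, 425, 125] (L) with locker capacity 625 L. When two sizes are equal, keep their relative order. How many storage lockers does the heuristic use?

6

Sorted descending: 475, 475, 475, 450, 425, 425, 200, 125, 125, 125, 100.
  475 → locker 1 (new)  [load 475/625]
  475 → locker 2 (new)  [load 475/625]
  475 → locker 3 (new)  [load 475/625]
  450 → locker 4 (new)  [load 450/625]
  425 → locker 5 (new)  [load 425/625]
  425 → locker 6 (new)  [load 425/625]
  200 → locker 5  [load 625/625]
  125 → locker 1  [load 600/625]
  125 → locker 2  [load 600/625]
  125 → locker 3  [load 600/625]
  100 → locker 4  [load 550/625]
6 storage lockers opened.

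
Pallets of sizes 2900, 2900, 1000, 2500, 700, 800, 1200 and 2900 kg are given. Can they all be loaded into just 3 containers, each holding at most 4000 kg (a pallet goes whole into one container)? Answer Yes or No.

Total = 14900 kg; ⌈14900/4000⌉ = 4.
At least 4 containers are required, but only 3 are allowed.

No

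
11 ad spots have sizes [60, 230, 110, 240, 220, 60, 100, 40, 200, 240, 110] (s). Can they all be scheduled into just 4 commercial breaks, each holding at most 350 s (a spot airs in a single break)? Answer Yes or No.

Total = 1610 s; ⌈1610/350⌉ = 5.
At least 5 commercial breaks are required, but only 4 are allowed.

No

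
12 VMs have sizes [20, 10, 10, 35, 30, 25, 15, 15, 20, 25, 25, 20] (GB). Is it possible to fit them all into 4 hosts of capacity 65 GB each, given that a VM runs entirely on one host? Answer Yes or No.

Yes

A valid assignment using 4 hosts:
  host 1: 35 + 30 = 65
  host 2: 25 + 25 + 15 = 65
  host 3: 25 + 20 + 20 = 65
  host 4: 20 + 15 + 10 + 10 = 55
Every load is within 65 GB, so 4 hosts suffice.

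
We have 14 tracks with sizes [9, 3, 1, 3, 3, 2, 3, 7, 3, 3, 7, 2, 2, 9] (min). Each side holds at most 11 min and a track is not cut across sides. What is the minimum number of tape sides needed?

6

Total = 9 + 9 + 7 + 7 + 3 + 3 + 3 + 3 + 3 + 3 + 2 + 2 + 2 + 1 = 57 min.
Lower bound: ⌈57/11⌉ = 6 tape sides.
A packing using 6 tape sides:
  side 1: 9 + 2 = 11
  side 2: 9 + 2 = 11
  side 3: 7 + 3 + 1 = 11
  side 4: 7 + 3 = 10
  side 5: 3 + 3 + 3 + 2 = 11
  side 6: 3 = 3
This matches the lower bound, so 6 is optimal.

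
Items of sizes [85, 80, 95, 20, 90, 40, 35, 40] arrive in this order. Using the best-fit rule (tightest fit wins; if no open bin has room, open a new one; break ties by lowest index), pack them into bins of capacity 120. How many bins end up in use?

5

  85 → bin 1 (new)  [load 85/120]
  80 → bin 2 (new)  [load 80/120]
  95 → bin 3 (new)  [load 95/120]
  20 → bin 3  [load 115/120]
  90 → bin 4 (new)  [load 90/120]
  40 → bin 2  [load 120/120]
  35 → bin 1  [load 120/120]
  40 → bin 5 (new)  [load 40/120]
5 bins opened.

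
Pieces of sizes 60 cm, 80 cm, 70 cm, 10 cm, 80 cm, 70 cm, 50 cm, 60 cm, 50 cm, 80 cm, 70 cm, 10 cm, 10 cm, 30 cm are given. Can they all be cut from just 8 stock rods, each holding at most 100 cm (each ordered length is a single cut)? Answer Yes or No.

Total = 730 cm; ⌈730/100⌉ = 8.
The bound of 8 does not rule out 8, but exhaustive search shows no assignment into 8 stock rods of capacity 100 cm exists — the minimum is 9.

No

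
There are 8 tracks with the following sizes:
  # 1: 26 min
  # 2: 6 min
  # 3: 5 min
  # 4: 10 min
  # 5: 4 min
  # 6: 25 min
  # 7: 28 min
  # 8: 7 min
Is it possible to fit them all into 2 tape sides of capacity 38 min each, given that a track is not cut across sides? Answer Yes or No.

Total = 111 min; ⌈111/38⌉ = 3.
At least 3 tape sides are required, but only 2 are allowed.

No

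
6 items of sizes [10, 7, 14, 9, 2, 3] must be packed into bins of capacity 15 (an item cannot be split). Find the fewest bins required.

Total = 14 + 10 + 9 + 7 + 3 + 2 = 45.
Lower bound: ⌈45/15⌉ = 3 bins.
A packing using 4 bins:
  bin 1: 14 = 14
  bin 2: 10 + 3 + 2 = 15
  bin 3: 9 = 9
  bin 4: 7 = 7
No arrangement into 3 bins stays within capacity, so 4 is optimal.

4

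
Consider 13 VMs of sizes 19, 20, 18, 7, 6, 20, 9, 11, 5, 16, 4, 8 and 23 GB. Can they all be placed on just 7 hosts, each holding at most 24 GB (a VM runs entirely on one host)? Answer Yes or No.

Total = 166 GB; ⌈166/24⌉ = 7.
The bound of 7 does not rule out 7, but exhaustive search shows no assignment into 7 hosts of capacity 24 GB exists — the minimum is 8.

No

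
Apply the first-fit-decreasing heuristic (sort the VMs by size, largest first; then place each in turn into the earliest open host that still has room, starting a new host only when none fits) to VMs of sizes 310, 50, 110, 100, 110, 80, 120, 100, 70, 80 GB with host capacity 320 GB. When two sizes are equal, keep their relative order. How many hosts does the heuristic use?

4

Sorted descending: 310, 120, 110, 110, 100, 100, 80, 80, 70, 50.
  310 → host 1 (new)  [load 310/320]
  120 → host 2 (new)  [load 120/320]
  110 → host 2  [load 230/320]
  110 → host 3 (new)  [load 110/320]
  100 → host 3  [load 210/320]
  100 → host 3  [load 310/320]
  80 → host 2  [load 310/320]
  80 → host 4 (new)  [load 80/320]
  70 → host 4  [load 150/320]
  50 → host 4  [load 200/320]
4 hosts opened.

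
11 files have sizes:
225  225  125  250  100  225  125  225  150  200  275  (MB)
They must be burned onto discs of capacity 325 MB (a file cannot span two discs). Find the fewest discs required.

8

Total = 275 + 250 + 225 + 225 + 225 + 225 + 200 + 150 + 125 + 125 + 100 = 2125 MB.
Lower bound: ⌈2125/325⌉ = 7 discs.
A packing using 8 discs:
  disc 1: 275 = 275
  disc 2: 250 = 250
  disc 3: 225 + 100 = 325
  disc 4: 225 = 225
  disc 5: 225 = 225
  disc 6: 225 = 225
  disc 7: 200 + 125 = 325
  disc 8: 150 + 125 = 275
No arrangement into 7 discs stays within capacity, so 8 is optimal.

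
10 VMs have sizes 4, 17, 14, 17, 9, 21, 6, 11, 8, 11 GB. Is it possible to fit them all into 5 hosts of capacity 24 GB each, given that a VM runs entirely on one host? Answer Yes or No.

No

Total = 118 GB; ⌈118/24⌉ = 5.
The bound of 5 does not rule out 5, but exhaustive search shows no assignment into 5 hosts of capacity 24 GB exists — the minimum is 6.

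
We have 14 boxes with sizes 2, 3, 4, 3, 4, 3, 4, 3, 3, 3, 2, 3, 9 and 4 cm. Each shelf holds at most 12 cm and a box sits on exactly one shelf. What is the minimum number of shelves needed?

Total = 9 + 4 + 4 + 4 + 4 + 3 + 3 + 3 + 3 + 3 + 3 + 3 + 2 + 2 = 50 cm.
Lower bound: ⌈50/12⌉ = 5 shelves.
A packing using 5 shelves:
  shelf 1: 9 + 3 = 12
  shelf 2: 4 + 4 + 4 = 12
  shelf 3: 4 + 3 + 3 + 2 = 12
  shelf 4: 3 + 3 + 3 + 3 = 12
  shelf 5: 2 = 2
This matches the lower bound, so 5 is optimal.

5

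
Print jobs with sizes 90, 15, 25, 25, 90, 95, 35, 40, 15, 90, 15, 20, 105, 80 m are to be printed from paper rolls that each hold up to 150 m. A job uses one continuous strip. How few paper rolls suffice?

6

Total = 105 + 95 + 90 + 90 + 90 + 80 + 40 + 35 + 25 + 25 + 20 + 15 + 15 + 15 = 740 m.
Lower bound: ⌈740/150⌉ = 5 paper rolls.
Also, 6 print jobs each exceed 75 m, and no two of those can share a roll, so at least 6 paper rolls are needed.
A packing using 6 paper rolls:
  roll 1: 105 + 40 = 145
  roll 2: 95 + 35 + 20 = 150
  roll 3: 90 + 25 + 25 = 140
  roll 4: 90 + 15 + 15 + 15 = 135
  roll 5: 90 = 90
  roll 6: 80 = 80
This matches the lower bound, so 6 is optimal.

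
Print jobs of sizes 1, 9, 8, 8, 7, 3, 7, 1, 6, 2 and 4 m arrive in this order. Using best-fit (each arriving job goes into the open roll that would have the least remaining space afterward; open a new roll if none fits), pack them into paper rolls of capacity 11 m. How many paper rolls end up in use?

  1 → roll 1 (new)  [load 1/11]
  9 → roll 1  [load 10/11]
  8 → roll 2 (new)  [load 8/11]
  8 → roll 3 (new)  [load 8/11]
  7 → roll 4 (new)  [load 7/11]
  3 → roll 2  [load 11/11]
  7 → roll 5 (new)  [load 7/11]
  1 → roll 1  [load 11/11]
  6 → roll 6 (new)  [load 6/11]
  2 → roll 3  [load 10/11]
  4 → roll 4  [load 11/11]
6 paper rolls opened.

6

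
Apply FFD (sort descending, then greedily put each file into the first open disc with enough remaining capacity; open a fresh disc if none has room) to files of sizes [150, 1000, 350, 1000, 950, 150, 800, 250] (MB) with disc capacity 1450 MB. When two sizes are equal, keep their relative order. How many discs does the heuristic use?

Sorted descending: 1000, 1000, 950, 800, 350, 250, 150, 150.
  1000 → disc 1 (new)  [load 1000/1450]
  1000 → disc 2 (new)  [load 1000/1450]
  950 → disc 3 (new)  [load 950/1450]
  800 → disc 4 (new)  [load 800/1450]
  350 → disc 1  [load 1350/1450]
  250 → disc 2  [load 1250/1450]
  150 → disc 2  [load 1400/1450]
  150 → disc 3  [load 1100/1450]
4 discs opened.

4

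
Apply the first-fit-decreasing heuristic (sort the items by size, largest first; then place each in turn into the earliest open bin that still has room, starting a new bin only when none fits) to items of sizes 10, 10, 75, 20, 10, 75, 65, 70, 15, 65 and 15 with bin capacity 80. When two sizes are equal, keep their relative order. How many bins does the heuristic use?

Sorted descending: 75, 75, 70, 65, 65, 20, 15, 15, 10, 10, 10.
  75 → bin 1 (new)  [load 75/80]
  75 → bin 2 (new)  [load 75/80]
  70 → bin 3 (new)  [load 70/80]
  65 → bin 4 (new)  [load 65/80]
  65 → bin 5 (new)  [load 65/80]
  20 → bin 6 (new)  [load 20/80]
  15 → bin 4  [load 80/80]
  15 → bin 5  [load 80/80]
  10 → bin 3  [load 80/80]
  10 → bin 6  [load 30/80]
  10 → bin 6  [load 40/80]
6 bins opened.

6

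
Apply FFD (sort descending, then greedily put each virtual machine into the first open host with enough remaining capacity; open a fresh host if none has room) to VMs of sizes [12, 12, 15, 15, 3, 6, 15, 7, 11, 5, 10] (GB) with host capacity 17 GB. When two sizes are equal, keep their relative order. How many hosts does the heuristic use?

Sorted descending: 15, 15, 15, 12, 12, 11, 10, 7, 6, 5, 3.
  15 → host 1 (new)  [load 15/17]
  15 → host 2 (new)  [load 15/17]
  15 → host 3 (new)  [load 15/17]
  12 → host 4 (new)  [load 12/17]
  12 → host 5 (new)  [load 12/17]
  11 → host 6 (new)  [load 11/17]
  10 → host 7 (new)  [load 10/17]
  7 → host 7  [load 17/17]
  6 → host 6  [load 17/17]
  5 → host 4  [load 17/17]
  3 → host 5  [load 15/17]
7 hosts opened.

7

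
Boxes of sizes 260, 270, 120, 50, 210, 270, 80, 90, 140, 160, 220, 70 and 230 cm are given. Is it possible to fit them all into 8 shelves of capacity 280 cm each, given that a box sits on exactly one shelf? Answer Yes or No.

Total = 2170 cm; ⌈2170/280⌉ = 8.
The bound of 8 does not rule out 8, but exhaustive search shows no assignment into 8 shelves of capacity 280 cm exists — the minimum is 9.

No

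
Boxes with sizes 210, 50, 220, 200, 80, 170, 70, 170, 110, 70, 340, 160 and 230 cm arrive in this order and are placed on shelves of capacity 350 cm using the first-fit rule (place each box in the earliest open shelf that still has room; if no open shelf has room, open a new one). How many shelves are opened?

7

  210 → shelf 1 (new)  [load 210/350]
  50 → shelf 1  [load 260/350]
  220 → shelf 2 (new)  [load 220/350]
  200 → shelf 3 (new)  [load 200/350]
  80 → shelf 1  [load 340/350]
  170 → shelf 4 (new)  [load 170/350]
  70 → shelf 2  [load 290/350]
  170 → shelf 4  [load 340/350]
  110 → shelf 3  [load 310/350]
  70 → shelf 5 (new)  [load 70/350]
  340 → shelf 6 (new)  [load 340/350]
  160 → shelf 5  [load 230/350]
  230 → shelf 7 (new)  [load 230/350]
7 shelves opened.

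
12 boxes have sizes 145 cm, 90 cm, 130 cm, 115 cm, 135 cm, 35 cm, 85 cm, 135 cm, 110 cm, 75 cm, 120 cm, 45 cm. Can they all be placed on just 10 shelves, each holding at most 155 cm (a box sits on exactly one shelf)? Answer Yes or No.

Yes

A valid assignment using 10 shelves:
  shelf 1: 145 = 145
  shelf 2: 135 = 135
  shelf 3: 135 = 135
  shelf 4: 130 = 130
  shelf 5: 120 + 35 = 155
  shelf 6: 115 = 115
  shelf 7: 110 + 45 = 155
  shelf 8: 90 = 90
  shelf 9: 85 = 85
  shelf 10: 75 = 75
Every load is within 155 cm, so 10 shelves suffice.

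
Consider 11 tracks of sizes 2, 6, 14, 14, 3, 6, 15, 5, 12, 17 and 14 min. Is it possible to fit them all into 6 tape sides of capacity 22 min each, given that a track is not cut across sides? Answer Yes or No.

A valid assignment using 6 tape sides:
  side 1: 17 + 5 = 22
  side 2: 15 + 6 = 21
  side 3: 14 + 6 + 2 = 22
  side 4: 14 + 3 = 17
  side 5: 14 = 14
  side 6: 12 = 12
Every load is within 22 min, so 6 tape sides suffice.

Yes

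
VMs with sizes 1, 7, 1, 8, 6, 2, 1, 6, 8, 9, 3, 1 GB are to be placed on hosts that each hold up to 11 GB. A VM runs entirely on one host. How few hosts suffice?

6

Total = 9 + 8 + 8 + 7 + 6 + 6 + 3 + 2 + 1 + 1 + 1 + 1 = 53 GB.
Lower bound: ⌈53/11⌉ = 5 hosts.
Also, 6 VMs each exceed 11/2 GB, and no two of those can share a host, so at least 6 hosts are needed.
A packing using 6 hosts:
  host 1: 9 + 2 = 11
  host 2: 8 + 3 = 11
  host 3: 8 + 1 + 1 + 1 = 11
  host 4: 7 + 1 = 8
  host 5: 6 = 6
  host 6: 6 = 6
This matches the lower bound, so 6 is optimal.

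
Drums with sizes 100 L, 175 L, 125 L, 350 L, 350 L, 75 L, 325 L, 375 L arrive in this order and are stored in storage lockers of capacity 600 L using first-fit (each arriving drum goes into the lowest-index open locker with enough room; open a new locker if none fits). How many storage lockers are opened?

5

  100 → locker 1 (new)  [load 100/600]
  175 → locker 1  [load 275/600]
  125 → locker 1  [load 400/600]
  350 → locker 2 (new)  [load 350/600]
  350 → locker 3 (new)  [load 350/600]
  75 → locker 1  [load 475/600]
  325 → locker 4 (new)  [load 325/600]
  375 → locker 5 (new)  [load 375/600]
5 storage lockers opened.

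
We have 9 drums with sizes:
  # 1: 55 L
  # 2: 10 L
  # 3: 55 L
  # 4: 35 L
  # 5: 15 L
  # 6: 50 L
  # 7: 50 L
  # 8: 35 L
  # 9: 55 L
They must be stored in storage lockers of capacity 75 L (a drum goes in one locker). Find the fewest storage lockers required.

6

Total = 55 + 55 + 55 + 50 + 50 + 35 + 35 + 15 + 10 = 360 L.
Lower bound: ⌈360/75⌉ = 5 storage lockers.
A packing using 6 storage lockers:
  locker 1: 55 + 15 = 70
  locker 2: 55 + 10 = 65
  locker 3: 55 = 55
  locker 4: 50 = 50
  locker 5: 50 = 50
  locker 6: 35 + 35 = 70
No arrangement into 5 storage lockers stays within capacity, so 6 is optimal.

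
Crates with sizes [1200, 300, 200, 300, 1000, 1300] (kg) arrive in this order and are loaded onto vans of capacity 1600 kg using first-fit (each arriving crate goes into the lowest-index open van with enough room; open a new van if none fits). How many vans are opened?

3

  1200 → van 1 (new)  [load 1200/1600]
  300 → van 1  [load 1500/1600]
  200 → van 2 (new)  [load 200/1600]
  300 → van 2  [load 500/1600]
  1000 → van 2  [load 1500/1600]
  1300 → van 3 (new)  [load 1300/1600]
3 vans opened.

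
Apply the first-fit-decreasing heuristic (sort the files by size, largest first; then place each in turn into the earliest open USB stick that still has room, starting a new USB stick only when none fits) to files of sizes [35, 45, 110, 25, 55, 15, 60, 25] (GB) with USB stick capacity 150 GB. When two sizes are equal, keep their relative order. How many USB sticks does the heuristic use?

3

Sorted descending: 110, 60, 55, 45, 35, 25, 25, 15.
  110 → USB stick 1 (new)  [load 110/150]
  60 → USB stick 2 (new)  [load 60/150]
  55 → USB stick 2  [load 115/150]
  45 → USB stick 3 (new)  [load 45/150]
  35 → USB stick 1  [load 145/150]
  25 → USB stick 2  [load 140/150]
  25 → USB stick 3  [load 70/150]
  15 → USB stick 3  [load 85/150]
3 USB sticks opened.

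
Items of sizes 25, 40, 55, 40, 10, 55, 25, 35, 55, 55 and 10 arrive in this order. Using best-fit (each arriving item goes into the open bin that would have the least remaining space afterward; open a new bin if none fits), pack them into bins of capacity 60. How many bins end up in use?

  25 → bin 1 (new)  [load 25/60]
  40 → bin 2 (new)  [load 40/60]
  55 → bin 3 (new)  [load 55/60]
  40 → bin 4 (new)  [load 40/60]
  10 → bin 2  [load 50/60]
  55 → bin 5 (new)  [load 55/60]
  25 → bin 1  [load 50/60]
  35 → bin 6 (new)  [load 35/60]
  55 → bin 7 (new)  [load 55/60]
  55 → bin 8 (new)  [load 55/60]
  10 → bin 1  [load 60/60]
8 bins opened.

8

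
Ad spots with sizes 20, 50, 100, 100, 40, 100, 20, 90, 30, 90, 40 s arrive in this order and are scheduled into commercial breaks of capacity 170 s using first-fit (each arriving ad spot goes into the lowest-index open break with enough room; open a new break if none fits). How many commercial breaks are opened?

5

  20 → break 1 (new)  [load 20/170]
  50 → break 1  [load 70/170]
  100 → break 1  [load 170/170]
  100 → break 2 (new)  [load 100/170]
  40 → break 2  [load 140/170]
  100 → break 3 (new)  [load 100/170]
  20 → break 2  [load 160/170]
  90 → break 4 (new)  [load 90/170]
  30 → break 3  [load 130/170]
  90 → break 5 (new)  [load 90/170]
  40 → break 3  [load 170/170]
5 commercial breaks opened.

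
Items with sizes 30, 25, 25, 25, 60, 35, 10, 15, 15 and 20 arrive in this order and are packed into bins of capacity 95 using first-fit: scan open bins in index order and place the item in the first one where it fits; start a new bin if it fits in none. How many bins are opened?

3

  30 → bin 1 (new)  [load 30/95]
  25 → bin 1  [load 55/95]
  25 → bin 1  [load 80/95]
  25 → bin 2 (new)  [load 25/95]
  60 → bin 2  [load 85/95]
  35 → bin 3 (new)  [load 35/95]
  10 → bin 1  [load 90/95]
  15 → bin 3  [load 50/95]
  15 → bin 3  [load 65/95]
  20 → bin 3  [load 85/95]
3 bins opened.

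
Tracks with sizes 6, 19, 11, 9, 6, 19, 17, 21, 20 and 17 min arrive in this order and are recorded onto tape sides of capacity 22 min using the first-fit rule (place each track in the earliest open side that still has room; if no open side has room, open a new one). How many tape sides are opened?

  6 → side 1 (new)  [load 6/22]
  19 → side 2 (new)  [load 19/22]
  11 → side 1  [load 17/22]
  9 → side 3 (new)  [load 9/22]
  6 → side 3  [load 15/22]
  19 → side 4 (new)  [load 19/22]
  17 → side 5 (new)  [load 17/22]
  21 → side 6 (new)  [load 21/22]
  20 → side 7 (new)  [load 20/22]
  17 → side 8 (new)  [load 17/22]
8 tape sides opened.

8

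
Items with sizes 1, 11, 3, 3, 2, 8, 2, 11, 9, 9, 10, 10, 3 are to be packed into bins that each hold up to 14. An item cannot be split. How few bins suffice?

Total = 11 + 11 + 10 + 10 + 9 + 9 + 8 + 3 + 3 + 3 + 2 + 2 + 1 = 82.
Lower bound: ⌈82/14⌉ = 6 bins.
Also, 7 items each exceed 7, and no two of those can share a bin, so at least 7 bins are needed.
A packing using 7 bins:
  bin 1: 11 + 3 = 14
  bin 2: 11 + 3 = 14
  bin 3: 10 + 3 + 1 = 14
  bin 4: 10 + 2 + 2 = 14
  bin 5: 9 = 9
  bin 6: 9 = 9
  bin 7: 8 = 8
This matches the lower bound, so 7 is optimal.

7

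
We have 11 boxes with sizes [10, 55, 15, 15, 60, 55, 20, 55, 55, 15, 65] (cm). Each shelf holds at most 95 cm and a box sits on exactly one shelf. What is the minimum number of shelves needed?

Total = 65 + 60 + 55 + 55 + 55 + 55 + 20 + 15 + 15 + 15 + 10 = 420 cm.
Lower bound: ⌈420/95⌉ = 5 shelves.
Also, 6 boxes each exceed 95/2 cm, and no two of those can share a shelf, so at least 6 shelves are needed.
A packing using 6 shelves:
  shelf 1: 65 + 20 + 10 = 95
  shelf 2: 60 + 15 + 15 = 90
  shelf 3: 55 + 15 = 70
  shelf 4: 55 = 55
  shelf 5: 55 = 55
  shelf 6: 55 = 55
This matches the lower bound, so 6 is optimal.

6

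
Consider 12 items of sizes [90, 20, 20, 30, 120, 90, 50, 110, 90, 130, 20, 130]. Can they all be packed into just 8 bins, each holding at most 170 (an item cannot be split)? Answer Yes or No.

A valid assignment using 7 bins:
  bin 1: 130 + 30 = 160
  bin 2: 130 + 20 + 20 = 170
  bin 3: 120 + 50 = 170
  bin 4: 110 + 20 = 130
  bin 5: 90 = 90
  bin 6: 90 = 90
  bin 7: 90 = 90
That uses only 7 ≤ 8, so 8 bins are enough.

Yes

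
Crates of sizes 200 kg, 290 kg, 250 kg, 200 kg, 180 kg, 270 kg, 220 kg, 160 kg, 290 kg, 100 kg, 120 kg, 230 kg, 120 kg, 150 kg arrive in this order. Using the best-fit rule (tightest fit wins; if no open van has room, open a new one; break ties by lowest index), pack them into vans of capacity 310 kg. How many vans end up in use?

  200 → van 1 (new)  [load 200/310]
  290 → van 2 (new)  [load 290/310]
  250 → van 3 (new)  [load 250/310]
  200 → van 4 (new)  [load 200/310]
  180 → van 5 (new)  [load 180/310]
  270 → van 6 (new)  [load 270/310]
  220 → van 7 (new)  [load 220/310]
  160 → van 8 (new)  [load 160/310]
  290 → van 9 (new)  [load 290/310]
  100 → van 1  [load 300/310]
  120 → van 5  [load 300/310]
  230 → van 10 (new)  [load 230/310]
  120 → van 8  [load 280/310]
  150 → van 11 (new)  [load 150/310]
11 vans opened.

11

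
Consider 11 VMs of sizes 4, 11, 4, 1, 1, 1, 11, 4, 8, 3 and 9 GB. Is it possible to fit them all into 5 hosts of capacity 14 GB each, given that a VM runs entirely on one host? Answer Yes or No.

A valid assignment using 5 hosts:
  host 1: 11 + 3 = 14
  host 2: 11 + 1 + 1 + 1 = 14
  host 3: 9 + 4 = 13
  host 4: 8 + 4 = 12
  host 5: 4 = 4
Every load is within 14 GB, so 5 hosts suffice.

Yes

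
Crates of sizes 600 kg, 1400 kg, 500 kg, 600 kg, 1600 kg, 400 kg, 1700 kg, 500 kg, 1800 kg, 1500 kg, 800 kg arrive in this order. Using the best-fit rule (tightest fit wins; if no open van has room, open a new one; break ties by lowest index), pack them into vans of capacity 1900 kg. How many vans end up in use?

7

  600 → van 1 (new)  [load 600/1900]
  1400 → van 2 (new)  [load 1400/1900]
  500 → van 2  [load 1900/1900]
  600 → van 1  [load 1200/1900]
  1600 → van 3 (new)  [load 1600/1900]
  400 → van 1  [load 1600/1900]
  1700 → van 4 (new)  [load 1700/1900]
  500 → van 5 (new)  [load 500/1900]
  1800 → van 6 (new)  [load 1800/1900]
  1500 → van 7 (new)  [load 1500/1900]
  800 → van 5  [load 1300/1900]
7 vans opened.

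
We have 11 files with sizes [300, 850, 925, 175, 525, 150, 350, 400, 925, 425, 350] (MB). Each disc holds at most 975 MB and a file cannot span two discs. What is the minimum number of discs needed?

6

Total = 925 + 925 + 850 + 525 + 425 + 400 + 350 + 350 + 300 + 175 + 150 = 5375 MB.
Lower bound: ⌈5375/975⌉ = 6 discs.
A packing using 6 discs:
  disc 1: 925 = 925
  disc 2: 925 = 925
  disc 3: 850 = 850
  disc 4: 525 + 425 = 950
  disc 5: 400 + 350 + 175 = 925
  disc 6: 350 + 300 + 150 = 800
This matches the lower bound, so 6 is optimal.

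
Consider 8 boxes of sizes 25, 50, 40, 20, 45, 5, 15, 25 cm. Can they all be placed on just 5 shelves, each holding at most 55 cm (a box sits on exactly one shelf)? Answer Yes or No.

A valid assignment using 5 shelves:
  shelf 1: 50 + 5 = 55
  shelf 2: 45 = 45
  shelf 3: 40 + 15 = 55
  shelf 4: 25 + 25 = 50
  shelf 5: 20 = 20
Every load is within 55 cm, so 5 shelves suffice.

Yes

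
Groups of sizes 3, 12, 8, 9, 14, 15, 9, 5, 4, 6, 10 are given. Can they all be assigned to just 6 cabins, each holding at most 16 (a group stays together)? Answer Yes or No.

No

Total = 95; ⌈95/16⌉ = 6.
The bound of 6 does not rule out 6, but exhaustive search shows no assignment into 6 cabins of capacity 16 exists — the minimum is 7.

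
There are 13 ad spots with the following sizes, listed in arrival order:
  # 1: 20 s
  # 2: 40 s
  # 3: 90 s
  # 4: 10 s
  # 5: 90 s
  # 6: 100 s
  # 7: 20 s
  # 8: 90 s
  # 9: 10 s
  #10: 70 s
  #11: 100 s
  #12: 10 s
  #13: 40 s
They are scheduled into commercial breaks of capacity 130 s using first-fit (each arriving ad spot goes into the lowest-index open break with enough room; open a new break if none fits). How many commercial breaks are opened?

7

  20 → break 1 (new)  [load 20/130]
  40 → break 1  [load 60/130]
  90 → break 2 (new)  [load 90/130]
  10 → break 1  [load 70/130]
  90 → break 3 (new)  [load 90/130]
  100 → break 4 (new)  [load 100/130]
  20 → break 1  [load 90/130]
  90 → break 5 (new)  [load 90/130]
  10 → break 1  [load 100/130]
  70 → break 6 (new)  [load 70/130]
  100 → break 7 (new)  [load 100/130]
  10 → break 1  [load 110/130]
  40 → break 2  [load 130/130]
7 commercial breaks opened.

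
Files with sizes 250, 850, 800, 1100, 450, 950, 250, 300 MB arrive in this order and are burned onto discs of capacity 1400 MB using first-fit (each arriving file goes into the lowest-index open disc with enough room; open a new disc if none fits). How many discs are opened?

4

  250 → disc 1 (new)  [load 250/1400]
  850 → disc 1  [load 1100/1400]
  800 → disc 2 (new)  [load 800/1400]
  1100 → disc 3 (new)  [load 1100/1400]
  450 → disc 2  [load 1250/1400]
  950 → disc 4 (new)  [load 950/1400]
  250 → disc 1  [load 1350/1400]
  300 → disc 3  [load 1400/1400]
4 discs opened.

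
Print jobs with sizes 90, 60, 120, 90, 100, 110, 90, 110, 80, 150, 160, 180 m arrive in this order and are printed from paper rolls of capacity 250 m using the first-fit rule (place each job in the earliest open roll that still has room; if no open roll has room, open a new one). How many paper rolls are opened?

7

  90 → roll 1 (new)  [load 90/250]
  60 → roll 1  [load 150/250]
  120 → roll 2 (new)  [load 120/250]
  90 → roll 1  [load 240/250]
  100 → roll 2  [load 220/250]
  110 → roll 3 (new)  [load 110/250]
  90 → roll 3  [load 200/250]
  110 → roll 4 (new)  [load 110/250]
  80 → roll 4  [load 190/250]
  150 → roll 5 (new)  [load 150/250]
  160 → roll 6 (new)  [load 160/250]
  180 → roll 7 (new)  [load 180/250]
7 paper rolls opened.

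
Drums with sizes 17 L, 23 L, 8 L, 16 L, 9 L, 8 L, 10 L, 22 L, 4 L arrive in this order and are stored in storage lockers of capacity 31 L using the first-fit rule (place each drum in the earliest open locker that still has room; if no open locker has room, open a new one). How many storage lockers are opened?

  17 → locker 1 (new)  [load 17/31]
  23 → locker 2 (new)  [load 23/31]
  8 → locker 1  [load 25/31]
  16 → locker 3 (new)  [load 16/31]
  9 → locker 3  [load 25/31]
  8 → locker 2  [load 31/31]
  10 → locker 4 (new)  [load 10/31]
  22 → locker 5 (new)  [load 22/31]
  4 → locker 1  [load 29/31]
5 storage lockers opened.

5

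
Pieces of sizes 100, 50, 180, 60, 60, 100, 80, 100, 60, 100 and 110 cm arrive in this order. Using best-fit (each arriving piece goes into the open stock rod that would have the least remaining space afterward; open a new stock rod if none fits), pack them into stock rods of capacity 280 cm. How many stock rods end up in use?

4

  100 → stock rod 1 (new)  [load 100/280]
  50 → stock rod 1  [load 150/280]
  180 → stock rod 2 (new)  [load 180/280]
  60 → stock rod 2  [load 240/280]
  60 → stock rod 1  [load 210/280]
  100 → stock rod 3 (new)  [load 100/280]
  80 → stock rod 3  [load 180/280]
  100 → stock rod 3  [load 280/280]
  60 → stock rod 1  [load 270/280]
  100 → stock rod 4 (new)  [load 100/280]
  110 → stock rod 4  [load 210/280]
4 stock rods opened.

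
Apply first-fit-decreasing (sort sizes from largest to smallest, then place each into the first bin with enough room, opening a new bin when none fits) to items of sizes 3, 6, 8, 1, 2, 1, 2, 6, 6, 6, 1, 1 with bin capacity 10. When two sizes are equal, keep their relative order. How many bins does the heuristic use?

5

Sorted descending: 8, 6, 6, 6, 6, 3, 2, 2, 1, 1, 1, 1.
  8 → bin 1 (new)  [load 8/10]
  6 → bin 2 (new)  [load 6/10]
  6 → bin 3 (new)  [load 6/10]
  6 → bin 4 (new)  [load 6/10]
  6 → bin 5 (new)  [load 6/10]
  3 → bin 2  [load 9/10]
  2 → bin 1  [load 10/10]
  2 → bin 3  [load 8/10]
  1 → bin 2  [load 10/10]
  1 → bin 3  [load 9/10]
  1 → bin 3  [load 10/10]
  1 → bin 4  [load 7/10]
5 bins opened.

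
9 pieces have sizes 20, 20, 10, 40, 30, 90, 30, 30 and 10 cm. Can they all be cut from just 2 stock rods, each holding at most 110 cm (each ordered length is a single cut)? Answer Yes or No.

Total = 280 cm; ⌈280/110⌉ = 3.
At least 3 stock rods are required, but only 2 are allowed.

No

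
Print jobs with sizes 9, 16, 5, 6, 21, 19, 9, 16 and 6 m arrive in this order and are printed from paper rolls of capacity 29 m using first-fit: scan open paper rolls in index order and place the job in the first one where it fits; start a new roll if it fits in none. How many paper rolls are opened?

5

  9 → roll 1 (new)  [load 9/29]
  16 → roll 1  [load 25/29]
  5 → roll 2 (new)  [load 5/29]
  6 → roll 2  [load 11/29]
  21 → roll 3 (new)  [load 21/29]
  19 → roll 4 (new)  [load 19/29]
  9 → roll 2  [load 20/29]
  16 → roll 5 (new)  [load 16/29]
  6 → roll 2  [load 26/29]
5 paper rolls opened.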